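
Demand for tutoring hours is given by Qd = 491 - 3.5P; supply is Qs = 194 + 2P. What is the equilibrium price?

P* = 54

Set Qd = Qs: 491 - 3.5P = 194 + 2P.
297 = 5.5P, so P* = 54.
Q* = 491 − 3.5(54) = 302.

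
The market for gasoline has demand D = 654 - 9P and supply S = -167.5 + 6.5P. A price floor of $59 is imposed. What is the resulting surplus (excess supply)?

Equilibrium price would be P* = 53, so the floor at 59 binds.
At P = 59: D = 123, S = 216.
Surplus = 216 − 123 = 93.

Surplus = 93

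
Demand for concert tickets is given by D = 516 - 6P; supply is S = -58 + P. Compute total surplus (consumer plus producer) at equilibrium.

Total surplus = 336

Equilibrium: 516 - 6P = -58 + P gives P* = 82, Q* = 24.
Demand choke price: P = 86; supply starts at P = 58.
CS = ½(86 − 82)(24) = 48; PS = ½(82 − 58)(24) = 288.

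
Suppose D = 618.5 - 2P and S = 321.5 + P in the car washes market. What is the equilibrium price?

P* = 99

Set D = S: 618.5 - 2P = 321.5 + P.
297 = 3P, so P* = 99.
Q* = 618.5 − 2(99) = 420.5.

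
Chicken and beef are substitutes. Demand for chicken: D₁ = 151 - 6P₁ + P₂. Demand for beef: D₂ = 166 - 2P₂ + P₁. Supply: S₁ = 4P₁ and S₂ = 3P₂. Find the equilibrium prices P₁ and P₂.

P₁ = 921/49, P₂ = 1811/49

Market 1: 151 - 6P₁ + P₂ = 4P₁ → 10P₁ - P₂ = 151.
Market 2: 5P₂ - P₁ = 166.
Eliminating P₂: 5×(1) + 1×(2) gives 49P₁ = 921, so P₁ = 921/49.
Back-substitute into (2): P₂ = (166 + 1×921/49) / 5 = 1811/49.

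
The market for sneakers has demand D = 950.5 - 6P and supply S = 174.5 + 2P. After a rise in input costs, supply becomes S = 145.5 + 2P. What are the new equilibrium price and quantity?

P' = 100.625, Q' = 346.75

Original equilibrium: P* = 97, Q* = 368.5.
New equilibrium: 950.5 - 6P = 145.5 + 2P, so 805 = 8P and P' = 100.625; Q' = 950.5 − 6(100.625) = 346.75.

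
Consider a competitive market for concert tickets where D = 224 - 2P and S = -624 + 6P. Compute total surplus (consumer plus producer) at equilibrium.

Total surplus = 48

Equilibrium: 224 - 2P = -624 + 6P gives P* = 106, Q* = 12.
Demand choke price: P = 112; supply starts at P = 104.
CS = ½(112 − 106)(12) = 36; PS = ½(106 − 104)(12) = 12.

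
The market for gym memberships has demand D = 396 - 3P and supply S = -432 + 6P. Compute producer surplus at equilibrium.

Equilibrium: 396 - 3P = -432 + 6P gives P* = 92, Q* = 120.
Supply starts at P = 72 (where S = 0).
PS = ½(92 − 72)(120) = 1200.

Producer surplus = 1200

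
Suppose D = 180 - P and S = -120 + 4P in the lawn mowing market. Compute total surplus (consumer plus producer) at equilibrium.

Equilibrium: 180 - P = -120 + 4P gives P* = 60, Q* = 120.
Demand choke price: P = 180; supply starts at P = 30.
CS = ½(180 − 60)(120) = 7200; PS = ½(60 − 30)(120) = 1800.

Total surplus = 9000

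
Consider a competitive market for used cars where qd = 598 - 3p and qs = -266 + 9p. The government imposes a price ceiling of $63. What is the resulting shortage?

Shortage = 108

Equilibrium price would be p* = 72, so the ceiling at 63 binds.
At p = 63: qd = 598 − 3(63) = 409, qs = -266 + 9(63) = 301.
Shortage = 409 − 301 = 108.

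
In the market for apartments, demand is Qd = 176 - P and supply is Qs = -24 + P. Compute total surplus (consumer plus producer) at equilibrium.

Total surplus = 5776

Equilibrium: 176 - P = -24 + P gives P* = 100, Q* = 76.
Demand choke price: P = 176; supply starts at P = 24.
CS = ½(176 − 100)(76) = 2888; PS = ½(100 − 24)(76) = 2888.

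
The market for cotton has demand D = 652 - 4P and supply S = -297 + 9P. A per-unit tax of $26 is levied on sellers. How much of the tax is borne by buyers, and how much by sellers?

Buyers bear $18, sellers bear $8

Pre-tax equilibrium: P* = 73, Q* = 360.
Tax on sellers shifts supply to S = -297 + 9(P − 26) = -531 + 9P.
652 - 4P = -531 + 9P gives buyer price Pb = 91; sellers receive Ps = 91 − 26 = 65.
New quantity: Q = 652 − 4(91) = 288.
Buyer burden = 91 − 73 = 18; seller burden = 73 − 65 = 8.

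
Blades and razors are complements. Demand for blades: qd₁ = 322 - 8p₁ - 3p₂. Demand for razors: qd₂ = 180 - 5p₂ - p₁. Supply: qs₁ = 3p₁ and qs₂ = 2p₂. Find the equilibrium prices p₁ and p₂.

Market 1: 322 - 8p₁ - 3p₂ = 3p₁ → 11p₁ + 3p₂ = 322.
Market 2: 7p₂ + p₁ = 180.
Eliminating p₂: 7×(1) − 3×(2) gives 74p₁ = 1714, so p₁ = 857/37.
Back-substitute into (2): p₂ = (180 − 1×857/37) / 7 = 829/37.

p₁ = 857/37, p₂ = 829/37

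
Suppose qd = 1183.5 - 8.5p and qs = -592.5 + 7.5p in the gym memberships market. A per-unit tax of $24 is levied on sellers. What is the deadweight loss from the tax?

Deadweight loss = 1147.5

Pre-tax equilibrium: p* = 111, q* = 240.
Tax on sellers shifts supply to qs = -592.5 + 7.5(p − 24) = -772.5 + 7.5p.
1183.5 - 8.5p = -772.5 + 7.5p gives buyer price pb = 122.25; sellers receive ps = 122.25 − 24 = 98.25.
New quantity: q = 1183.5 − 8.5(122.25) = 144.375.
DWL = ½ × 24 × (240 − 144.375) = 1147.5.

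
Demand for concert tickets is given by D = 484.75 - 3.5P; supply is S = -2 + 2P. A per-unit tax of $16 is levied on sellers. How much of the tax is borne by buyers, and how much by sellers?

Buyers bear 64/11, sellers bear 112/11

Pre-tax equilibrium: P* = 88.5, Q* = 175.
Tax on sellers shifts supply to S = -2 + 2(P − 16) = -34 + 2P.
484.75 - 3.5P = -34 + 2P gives buyer price Pb = 2075/22; sellers receive Ps = 2075/22 − 16 = 1723/22.
New quantity: Q = 484.75 − 3.5(2075/22) = 1701/11.
Buyer burden = 2075/22 − 88.5 = 64/11; seller burden = 88.5 − 1723/22 = 112/11.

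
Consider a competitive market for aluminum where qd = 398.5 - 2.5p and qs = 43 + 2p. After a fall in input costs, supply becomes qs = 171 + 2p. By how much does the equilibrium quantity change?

Δq = 640/9

Original equilibrium: p* = 79, q* = 201.
New equilibrium: 398.5 - 2.5p = 171 + 2p, so 227.5 = 4.5p and p' = 455/9; q' = 398.5 − 2.5(455/9) = 2449/9.
Change in quantity: 2449/9 − 201 = 640/9.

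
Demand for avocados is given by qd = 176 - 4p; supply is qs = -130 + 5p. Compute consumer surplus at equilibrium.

Equilibrium: 176 - 4p = -130 + 5p gives p* = 34, q* = 40.
Demand choke price (qd = 0): p = 44.
CS = ½(44 − 34)(40) = 200.

Consumer surplus = 200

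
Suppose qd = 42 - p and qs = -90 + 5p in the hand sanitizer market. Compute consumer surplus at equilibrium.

Equilibrium: 42 - p = -90 + 5p gives p* = 22, q* = 20.
Demand choke price (qd = 0): p = 42.
CS = ½(42 − 22)(20) = 200.

Consumer surplus = 200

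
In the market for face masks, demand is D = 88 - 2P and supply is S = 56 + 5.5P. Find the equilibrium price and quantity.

P* = 64/15, Q* = 1192/15

Set D = S: 88 - 2P = 56 + 5.5P.
32 = 7.5P, so P* = 64/15.
Q* = 88 − 2(64/15) = 1192/15.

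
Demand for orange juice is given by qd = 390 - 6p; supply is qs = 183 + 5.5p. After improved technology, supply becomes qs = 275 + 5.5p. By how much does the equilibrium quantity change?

Δq = 48

Original equilibrium: p* = 18, q* = 282.
New equilibrium: 390 - 6p = 275 + 5.5p, so 115 = 11.5p and p' = 10; q' = 390 − 6(10) = 330.
Change in quantity: 330 − 282 = 48.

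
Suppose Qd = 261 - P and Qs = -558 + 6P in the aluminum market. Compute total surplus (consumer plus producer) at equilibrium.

Total surplus = 12096

Equilibrium: 261 - P = -558 + 6P gives P* = 117, Q* = 144.
Demand choke price: P = 261; supply starts at P = 93.
CS = ½(261 − 117)(144) = 10368; PS = ½(117 − 93)(144) = 1728.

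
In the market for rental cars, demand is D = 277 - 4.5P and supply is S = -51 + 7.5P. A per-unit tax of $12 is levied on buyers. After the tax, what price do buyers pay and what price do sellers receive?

Buyers pay 209/6, sellers receive 137/6

Pre-tax equilibrium: P* = 82/3, Q* = 154.
Tax on buyers shifts demand to D = 277 − 4.5(P + 12) = 223 - 4.5P.
223 - 4.5P = -51 + 7.5P gives seller price Ps = 137/6; buyers pay Pb = 137/6 + 12 = 209/6.
New quantity: Q = 277 − 4.5(209/6) = 120.25.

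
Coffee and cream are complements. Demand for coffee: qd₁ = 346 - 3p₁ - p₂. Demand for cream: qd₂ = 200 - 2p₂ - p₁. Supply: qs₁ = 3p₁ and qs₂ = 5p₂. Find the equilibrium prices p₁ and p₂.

p₁ = 2222/41, p₂ = 854/41

Market 1: 346 - 3p₁ - p₂ = 3p₁ → 6p₁ + p₂ = 346.
Market 2: 7p₂ + p₁ = 200.
Eliminating p₂: 7×(1) − 1×(2) gives 41p₁ = 2222, so p₁ = 2222/41.
Back-substitute into (2): p₂ = (200 − 1×2222/41) / 7 = 854/41.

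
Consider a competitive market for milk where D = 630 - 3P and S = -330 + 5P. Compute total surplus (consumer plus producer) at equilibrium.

Equilibrium: 630 - 3P = -330 + 5P gives P* = 120, Q* = 270.
Demand choke price: P = 210; supply starts at P = 66.
CS = ½(210 − 120)(270) = 12150; PS = ½(120 − 66)(270) = 7290.

Total surplus = 19440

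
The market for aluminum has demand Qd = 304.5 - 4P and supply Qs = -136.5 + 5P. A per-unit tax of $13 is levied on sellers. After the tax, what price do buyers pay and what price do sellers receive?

Buyers pay 506/9, sellers receive 389/9

Pre-tax equilibrium: P* = 49, Q* = 108.5.
Tax on sellers shifts supply to Qs = -136.5 + 5(P − 13) = -201.5 + 5P.
304.5 - 4P = -201.5 + 5P gives buyer price Pb = 506/9; sellers receive Ps = 506/9 − 13 = 389/9.
New quantity: Q = 304.5 − 4(506/9) = 1433/18.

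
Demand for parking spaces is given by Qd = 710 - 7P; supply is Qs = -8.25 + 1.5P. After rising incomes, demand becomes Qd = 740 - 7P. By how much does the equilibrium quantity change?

ΔQ = 90/17

Original equilibrium: P* = 84.5, Q* = 118.5.
New equilibrium: 740 - 7P = -8.25 + 1.5P, so 748.25 = 8.5P and P' = 2993/34; Q' = 740 − 7(2993/34) = 4209/34.
Change in quantity: 4209/34 − 118.5 = 90/17.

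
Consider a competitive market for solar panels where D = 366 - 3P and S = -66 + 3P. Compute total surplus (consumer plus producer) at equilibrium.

Equilibrium: 366 - 3P = -66 + 3P gives P* = 72, Q* = 150.
Demand choke price: P = 122; supply starts at P = 22.
CS = ½(122 − 72)(150) = 3750; PS = ½(72 − 22)(150) = 3750.

Total surplus = 7500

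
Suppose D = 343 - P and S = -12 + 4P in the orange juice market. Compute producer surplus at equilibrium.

Equilibrium: 343 - P = -12 + 4P gives P* = 71, Q* = 272.
Supply starts at P = 3 (where S = 0).
PS = ½(71 − 3)(272) = 9248.

Producer surplus = 9248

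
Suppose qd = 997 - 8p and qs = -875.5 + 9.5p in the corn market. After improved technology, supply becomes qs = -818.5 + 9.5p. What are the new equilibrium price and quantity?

Original equilibrium: p* = 107, q* = 141.
New equilibrium: 997 - 8p = -818.5 + 9.5p, so 1815.5 = 17.5p and p' = 3631/35; q' = 997 − 8(3631/35) = 5847/35.

p' = 3631/35, q' = 5847/35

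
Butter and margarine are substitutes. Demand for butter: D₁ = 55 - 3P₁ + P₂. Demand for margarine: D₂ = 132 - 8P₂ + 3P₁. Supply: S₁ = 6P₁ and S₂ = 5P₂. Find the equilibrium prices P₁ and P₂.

P₁ = 847/114, P₂ = 451/38

Market 1: 55 - 3P₁ + P₂ = 6P₁ → 9P₁ - P₂ = 55.
Market 2: 13P₂ - 3P₁ = 132.
Eliminating P₂: 13×(1) + 1×(2) gives 114P₁ = 847, so P₁ = 847/114.
Back-substitute into (2): P₂ = (132 + 3×847/114) / 13 = 451/38.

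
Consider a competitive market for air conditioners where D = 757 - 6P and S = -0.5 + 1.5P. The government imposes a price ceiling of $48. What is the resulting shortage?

Equilibrium price would be P* = 101, so the ceiling at 48 binds.
At P = 48: D = 757 − 6(48) = 469, S = -0.5 + 1.5(48) = 71.5.
Shortage = 469 − 71.5 = 397.5.

Shortage = 397.5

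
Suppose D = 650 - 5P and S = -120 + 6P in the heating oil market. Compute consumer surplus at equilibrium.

Equilibrium: 650 - 5P = -120 + 6P gives P* = 70, Q* = 300.
Demand choke price (D = 0): P = 130.
CS = ½(130 − 70)(300) = 9000.

Consumer surplus = 9000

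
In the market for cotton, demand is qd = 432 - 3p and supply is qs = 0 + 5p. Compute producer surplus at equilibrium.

Producer surplus = 7290

Equilibrium: 432 - 3p = 0 + 5p gives p* = 54, q* = 270.
Supply starts at p = 0 (where qs = 0).
PS = ½(54 − 0)(270) = 7290.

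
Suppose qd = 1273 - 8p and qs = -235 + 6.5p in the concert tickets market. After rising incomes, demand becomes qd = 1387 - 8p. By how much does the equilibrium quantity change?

Original equilibrium: p* = 104, q* = 441.
New equilibrium: 1387 - 8p = -235 + 6.5p, so 1622 = 14.5p and p' = 3244/29; q' = 1387 − 8(3244/29) = 14271/29.
Change in quantity: 14271/29 − 441 = 1482/29.

Δq = 1482/29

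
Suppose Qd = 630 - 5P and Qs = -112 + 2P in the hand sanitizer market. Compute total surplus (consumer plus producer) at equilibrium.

Total surplus = 3500

Equilibrium: 630 - 5P = -112 + 2P gives P* = 106, Q* = 100.
Demand choke price: P = 126; supply starts at P = 56.
CS = ½(126 − 106)(100) = 1000; PS = ½(106 − 56)(100) = 2500.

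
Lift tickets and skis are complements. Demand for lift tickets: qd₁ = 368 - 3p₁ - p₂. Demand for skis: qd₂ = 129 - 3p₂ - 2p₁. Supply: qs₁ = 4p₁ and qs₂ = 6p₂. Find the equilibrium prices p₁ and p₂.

Market 1: 368 - 3p₁ - p₂ = 4p₁ → 7p₁ + p₂ = 368.
Market 2: 9p₂ + 2p₁ = 129.
Eliminating p₂: 9×(1) − 1×(2) gives 61p₁ = 3183, so p₁ = 3183/61.
Back-substitute into (2): p₂ = (129 − 2×3183/61) / 9 = 167/61.

p₁ = 3183/61, p₂ = 167/61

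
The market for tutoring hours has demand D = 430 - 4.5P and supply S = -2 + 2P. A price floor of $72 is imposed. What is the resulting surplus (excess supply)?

Surplus = 36

Equilibrium price would be P* = 864/13, so the floor at 72 binds.
At P = 72: D = 106, S = 142.
Surplus = 142 − 106 = 36.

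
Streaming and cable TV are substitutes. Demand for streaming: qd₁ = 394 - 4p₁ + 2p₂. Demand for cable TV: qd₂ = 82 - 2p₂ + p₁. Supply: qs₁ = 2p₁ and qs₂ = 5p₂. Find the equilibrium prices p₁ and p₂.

Market 1: 394 - 4p₁ + 2p₂ = 2p₁ → 6p₁ - 2p₂ = 394.
Market 2: 7p₂ - p₁ = 82.
Eliminating p₂: 7×(1) + 2×(2) gives 40p₁ = 2922, so p₁ = 73.05.
Back-substitute into (2): p₂ = (82 + 1×73.05) / 7 = 22.15.

p₁ = 73.05, p₂ = 22.15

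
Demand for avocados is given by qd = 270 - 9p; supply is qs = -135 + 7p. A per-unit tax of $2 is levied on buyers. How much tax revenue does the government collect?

Tax revenue = 68.625

Pre-tax equilibrium: p* = 25.3125, q* = 42.1875.
Tax on buyers shifts demand to qd = 270 − 9(p + 2) = 252 - 9p.
252 - 9p = -135 + 7p gives seller price ps = 24.1875; buyers pay pb = 24.1875 + 2 = 26.1875.
New quantity: q = 270 − 9(26.1875) = 34.3125.
Revenue = 2 × 34.3125 = 68.625.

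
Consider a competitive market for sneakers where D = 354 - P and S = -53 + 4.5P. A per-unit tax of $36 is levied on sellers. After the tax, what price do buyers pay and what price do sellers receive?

Pre-tax equilibrium: P* = 74, Q* = 280.
Tax on sellers shifts supply to S = -53 + 4.5(P − 36) = -215 + 4.5P.
354 - P = -215 + 4.5P gives buyer price Pb = 1138/11; sellers receive Ps = 1138/11 − 36 = 742/11.
New quantity: Q = 354 − 1(1138/11) = 2756/11.

Buyers pay 1138/11, sellers receive 742/11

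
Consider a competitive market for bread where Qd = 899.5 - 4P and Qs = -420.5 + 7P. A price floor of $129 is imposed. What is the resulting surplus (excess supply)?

Surplus = 99

Equilibrium price would be P* = 120, so the floor at 129 binds.
At P = 129: Qd = 383.5, Qs = 482.5.
Surplus = 482.5 − 383.5 = 99.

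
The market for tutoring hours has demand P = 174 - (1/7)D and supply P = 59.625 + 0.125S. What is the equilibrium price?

Set the two price expressions equal: 174 - (1/7)Q = 59.625 + 0.125Q.
114.375 = (15/56)Q, so Q* = 427.
P* = 174 − (1/7)(427) = 113.

P* = 113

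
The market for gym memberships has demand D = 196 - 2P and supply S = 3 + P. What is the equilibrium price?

P* = 193/3

Set D = S: 196 - 2P = 3 + P.
193 = 3P, so P* = 193/3.
Q* = 196 − 2(193/3) = 202/3.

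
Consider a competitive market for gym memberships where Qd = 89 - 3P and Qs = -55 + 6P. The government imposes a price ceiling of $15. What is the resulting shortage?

Shortage = 9

Equilibrium price would be P* = 16, so the ceiling at 15 binds.
At P = 15: Qd = 89 − 3(15) = 44, Qs = -55 + 6(15) = 35.
Shortage = 44 − 35 = 9.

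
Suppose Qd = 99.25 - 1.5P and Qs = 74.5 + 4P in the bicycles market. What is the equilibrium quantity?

Set Qd = Qs: 99.25 - 1.5P = 74.5 + 4P.
24.75 = 5.5P, so P* = 4.5.
Q* = 99.25 − 1.5(4.5) = 92.5.

Q* = 92.5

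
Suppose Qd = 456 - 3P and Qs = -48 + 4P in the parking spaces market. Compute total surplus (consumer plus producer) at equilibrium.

Equilibrium: 456 - 3P = -48 + 4P gives P* = 72, Q* = 240.
Demand choke price: P = 152; supply starts at P = 12.
CS = ½(152 − 72)(240) = 9600; PS = ½(72 − 12)(240) = 7200.

Total surplus = 16800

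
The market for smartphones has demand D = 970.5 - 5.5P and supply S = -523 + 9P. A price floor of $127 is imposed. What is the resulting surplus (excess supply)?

Surplus = 348

Equilibrium price would be P* = 103, so the floor at 127 binds.
At P = 127: D = 272, S = 620.
Surplus = 620 − 272 = 348.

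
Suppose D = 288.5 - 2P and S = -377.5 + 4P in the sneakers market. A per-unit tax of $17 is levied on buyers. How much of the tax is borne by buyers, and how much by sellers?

Buyers bear 34/3, sellers bear 17/3

Pre-tax equilibrium: P* = 111, Q* = 66.5.
Tax on buyers shifts demand to D = 288.5 − 2(P + 17) = 254.5 - 2P.
254.5 - 2P = -377.5 + 4P gives seller price Ps = 316/3; buyers pay Pb = 316/3 + 17 = 367/3.
New quantity: Q = 288.5 − 2(367/3) = 263/6.
Buyer burden = 367/3 − 111 = 34/3; seller burden = 111 − 316/3 = 17/3.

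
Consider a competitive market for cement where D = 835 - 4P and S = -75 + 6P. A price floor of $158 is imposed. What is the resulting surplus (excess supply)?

Equilibrium price would be P* = 91, so the floor at 158 binds.
At P = 158: D = 203, S = 873.
Surplus = 873 − 203 = 670.

Surplus = 670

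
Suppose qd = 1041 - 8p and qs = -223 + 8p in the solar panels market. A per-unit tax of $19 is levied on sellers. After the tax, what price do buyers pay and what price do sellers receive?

Buyers pay $88.5, sellers receive $69.5

Pre-tax equilibrium: p* = 79, q* = 409.
Tax on sellers shifts supply to qs = -223 + 8(p − 19) = -375 + 8p.
1041 - 8p = -375 + 8p gives buyer price pb = 88.5; sellers receive ps = 88.5 − 19 = 69.5.
New quantity: q = 1041 − 8(88.5) = 333.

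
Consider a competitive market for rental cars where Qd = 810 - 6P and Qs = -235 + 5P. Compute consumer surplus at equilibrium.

Equilibrium: 810 - 6P = -235 + 5P gives P* = 95, Q* = 240.
Demand choke price (Qd = 0): P = 135.
CS = ½(135 − 95)(240) = 4800.

Consumer surplus = 4800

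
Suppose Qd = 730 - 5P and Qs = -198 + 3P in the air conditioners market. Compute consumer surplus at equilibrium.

Equilibrium: 730 - 5P = -198 + 3P gives P* = 116, Q* = 150.
Demand choke price (Qd = 0): P = 146.
CS = ½(146 − 116)(150) = 2250.

Consumer surplus = 2250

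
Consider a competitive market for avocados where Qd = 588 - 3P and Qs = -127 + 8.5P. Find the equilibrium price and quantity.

Set Qd = Qs: 588 - 3P = -127 + 8.5P.
715 = 11.5P, so P* = 1430/23.
Q* = 588 − 3(1430/23) = 9234/23.

P* = 1430/23, Q* = 9234/23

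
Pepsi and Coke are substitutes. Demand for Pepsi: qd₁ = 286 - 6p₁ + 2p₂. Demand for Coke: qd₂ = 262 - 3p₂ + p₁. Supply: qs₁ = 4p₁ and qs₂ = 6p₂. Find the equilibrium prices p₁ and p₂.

Market 1: 286 - 6p₁ + 2p₂ = 4p₁ → 10p₁ - 2p₂ = 286.
Market 2: 9p₂ - p₁ = 262.
Eliminating p₂: 9×(1) + 2×(2) gives 88p₁ = 3098, so p₁ = 1549/44.
Back-substitute into (2): p₂ = (262 + 1×1549/44) / 9 = 1453/44.

p₁ = 1549/44, p₂ = 1453/44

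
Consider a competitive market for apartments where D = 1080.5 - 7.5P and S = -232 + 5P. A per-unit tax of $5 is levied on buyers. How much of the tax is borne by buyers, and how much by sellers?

Pre-tax equilibrium: P* = 105, Q* = 293.
Tax on buyers shifts demand to D = 1080.5 − 7.5(P + 5) = 1043 - 7.5P.
1043 - 7.5P = -232 + 5P gives seller price Ps = 102; buyers pay Pb = 102 + 5 = 107.
New quantity: Q = 1080.5 − 7.5(107) = 278.
Buyer burden = 107 − 105 = 2; seller burden = 105 − 102 = 3.

Buyers bear $2, sellers bear $3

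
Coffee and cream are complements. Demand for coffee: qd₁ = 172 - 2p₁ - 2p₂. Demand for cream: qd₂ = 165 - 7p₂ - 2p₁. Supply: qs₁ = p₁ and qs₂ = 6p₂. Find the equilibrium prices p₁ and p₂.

p₁ = 1906/35, p₂ = 151/35

Market 1: 172 - 2p₁ - 2p₂ = p₁ → 3p₁ + 2p₂ = 172.
Market 2: 13p₂ + 2p₁ = 165.
Eliminating p₂: 13×(1) − 2×(2) gives 35p₁ = 1906, so p₁ = 1906/35.
Back-substitute into (2): p₂ = (165 − 2×1906/35) / 13 = 151/35.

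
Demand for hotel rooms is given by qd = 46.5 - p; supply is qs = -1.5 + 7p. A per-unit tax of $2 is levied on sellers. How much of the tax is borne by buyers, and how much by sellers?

Buyers bear $1.75, sellers bear $0.25

Pre-tax equilibrium: p* = 6, q* = 40.5.
Tax on sellers shifts supply to qs = -1.5 + 7(p − 2) = -15.5 + 7p.
46.5 - p = -15.5 + 7p gives buyer price pb = 7.75; sellers receive ps = 7.75 − 2 = 5.75.
New quantity: q = 46.5 − 1(7.75) = 38.75.
Buyer burden = 7.75 − 6 = 1.75; seller burden = 6 − 5.75 = 0.25.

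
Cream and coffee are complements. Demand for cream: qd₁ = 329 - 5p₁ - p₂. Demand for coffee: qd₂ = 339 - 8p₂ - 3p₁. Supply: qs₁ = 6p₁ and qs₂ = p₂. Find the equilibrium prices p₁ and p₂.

p₁ = 27.3125, p₂ = 28.5625

Market 1: 329 - 5p₁ - p₂ = 6p₁ → 11p₁ + p₂ = 329.
Market 2: 9p₂ + 3p₁ = 339.
Eliminating p₂: 9×(1) − 1×(2) gives 96p₁ = 2622, so p₁ = 27.3125.
Back-substitute into (2): p₂ = (339 − 3×27.3125) / 9 = 28.5625.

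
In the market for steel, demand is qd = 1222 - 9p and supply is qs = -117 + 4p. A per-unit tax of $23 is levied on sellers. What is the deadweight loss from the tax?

Deadweight loss = 9522/13

Pre-tax equilibrium: p* = 103, q* = 295.
Tax on sellers shifts supply to qs = -117 + 4(p − 23) = -209 + 4p.
1222 - 9p = -209 + 4p gives buyer price pb = 1431/13; sellers receive ps = 1431/13 − 23 = 1132/13.
New quantity: q = 1222 − 9(1431/13) = 3007/13.
DWL = ½ × 23 × (295 − 3007/13) = 9522/13.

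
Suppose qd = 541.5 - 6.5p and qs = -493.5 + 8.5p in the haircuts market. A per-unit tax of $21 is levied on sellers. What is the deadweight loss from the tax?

Pre-tax equilibrium: p* = 69, q* = 93.
Tax on sellers shifts supply to qs = -493.5 + 8.5(p − 21) = -672 + 8.5p.
541.5 - 6.5p = -672 + 8.5p gives buyer price pb = 80.9; sellers receive ps = 80.9 − 21 = 59.9.
New quantity: q = 541.5 − 6.5(80.9) = 15.65.
DWL = ½ × 21 × (93 − 15.65) = 812.175.

Deadweight loss = 812.175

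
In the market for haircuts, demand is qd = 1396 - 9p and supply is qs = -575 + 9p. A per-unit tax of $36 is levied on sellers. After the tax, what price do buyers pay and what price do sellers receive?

Buyers pay $127.5, sellers receive $91.5

Pre-tax equilibrium: p* = 109.5, q* = 410.5.
Tax on sellers shifts supply to qs = -575 + 9(p − 36) = -899 + 9p.
1396 - 9p = -899 + 9p gives buyer price pb = 127.5; sellers receive ps = 127.5 − 36 = 91.5.
New quantity: q = 1396 − 9(127.5) = 248.5.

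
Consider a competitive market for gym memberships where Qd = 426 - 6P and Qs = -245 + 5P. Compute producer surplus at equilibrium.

Equilibrium: 426 - 6P = -245 + 5P gives P* = 61, Q* = 60.
Supply starts at P = 49 (where Qs = 0).
PS = ½(61 − 49)(60) = 360.

Producer surplus = 360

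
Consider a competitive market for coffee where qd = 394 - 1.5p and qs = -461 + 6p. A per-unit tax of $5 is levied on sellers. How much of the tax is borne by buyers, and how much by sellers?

Pre-tax equilibrium: p* = 114, q* = 223.
Tax on sellers shifts supply to qs = -461 + 6(p − 5) = -491 + 6p.
394 - 1.5p = -491 + 6p gives buyer price pb = 118; sellers receive ps = 118 − 5 = 113.
New quantity: q = 394 − 1.5(118) = 217.
Buyer burden = 118 − 114 = 4; seller burden = 114 − 113 = 1.

Buyers bear $4, sellers bear $1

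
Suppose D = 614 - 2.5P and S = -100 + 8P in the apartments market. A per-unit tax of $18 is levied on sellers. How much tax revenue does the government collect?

Tax revenue = 51624/7

Pre-tax equilibrium: P* = 68, Q* = 444.
Tax on sellers shifts supply to S = -100 + 8(P − 18) = -244 + 8P.
614 - 2.5P = -244 + 8P gives buyer price Pb = 572/7; sellers receive Ps = 572/7 − 18 = 446/7.
New quantity: Q = 614 − 2.5(572/7) = 2868/7.
Revenue = 18 × 2868/7 = 51624/7.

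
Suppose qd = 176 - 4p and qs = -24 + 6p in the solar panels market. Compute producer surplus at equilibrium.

Equilibrium: 176 - 4p = -24 + 6p gives p* = 20, q* = 96.
Supply starts at p = 4 (where qs = 0).
PS = ½(20 − 4)(96) = 768.

Producer surplus = 768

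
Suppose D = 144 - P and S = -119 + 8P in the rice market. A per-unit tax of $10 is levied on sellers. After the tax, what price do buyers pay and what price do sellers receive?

Pre-tax equilibrium: P* = 263/9, Q* = 1033/9.
Tax on sellers shifts supply to S = -119 + 8(P − 10) = -199 + 8P.
144 - P = -199 + 8P gives buyer price Pb = 343/9; sellers receive Ps = 343/9 − 10 = 253/9.
New quantity: Q = 144 − 1(343/9) = 953/9.

Buyers pay 343/9, sellers receive 253/9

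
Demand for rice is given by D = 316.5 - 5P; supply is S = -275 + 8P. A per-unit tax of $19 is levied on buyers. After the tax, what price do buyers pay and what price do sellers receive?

Pre-tax equilibrium: P* = 45.5, Q* = 89.
Tax on buyers shifts demand to D = 316.5 − 5(P + 19) = 221.5 - 5P.
221.5 - 5P = -275 + 8P gives seller price Ps = 993/26; buyers pay Pb = 993/26 + 19 = 1487/26.
New quantity: Q = 316.5 − 5(1487/26) = 397/13.

Buyers pay 1487/26, sellers receive 993/26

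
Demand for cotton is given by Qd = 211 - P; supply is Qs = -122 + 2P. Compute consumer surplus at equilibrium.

Equilibrium: 211 - P = -122 + 2P gives P* = 111, Q* = 100.
Demand choke price (Qd = 0): P = 211.
CS = ½(211 − 111)(100) = 5000.

Consumer surplus = 5000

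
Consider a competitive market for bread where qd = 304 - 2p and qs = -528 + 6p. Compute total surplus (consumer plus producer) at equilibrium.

Equilibrium: 304 - 2p = -528 + 6p gives p* = 104, q* = 96.
Demand choke price: p = 152; supply starts at p = 88.
CS = ½(152 − 104)(96) = 2304; PS = ½(104 − 88)(96) = 768.

Total surplus = 3072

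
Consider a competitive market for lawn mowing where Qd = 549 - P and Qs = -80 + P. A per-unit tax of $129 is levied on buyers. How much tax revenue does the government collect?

Pre-tax equilibrium: P* = 314.5, Q* = 234.5.
Tax on buyers shifts demand to Qd = 549 − 1(P + 129) = 420 - P.
420 - P = -80 + P gives seller price Ps = 250; buyers pay Pb = 250 + 129 = 379.
New quantity: Q = 549 − 1(379) = 170.
Revenue = 129 × 170 = 21930.

Tax revenue = 21930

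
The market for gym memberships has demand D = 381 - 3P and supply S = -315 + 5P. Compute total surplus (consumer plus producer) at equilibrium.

Equilibrium: 381 - 3P = -315 + 5P gives P* = 87, Q* = 120.
Demand choke price: P = 127; supply starts at P = 63.
CS = ½(127 − 87)(120) = 2400; PS = ½(87 − 63)(120) = 1440.

Total surplus = 3840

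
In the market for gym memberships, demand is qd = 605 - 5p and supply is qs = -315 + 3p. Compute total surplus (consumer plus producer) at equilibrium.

Equilibrium: 605 - 5p = -315 + 3p gives p* = 115, q* = 30.
Demand choke price: p = 121; supply starts at p = 105.
CS = ½(121 − 115)(30) = 90; PS = ½(115 − 105)(30) = 150.

Total surplus = 240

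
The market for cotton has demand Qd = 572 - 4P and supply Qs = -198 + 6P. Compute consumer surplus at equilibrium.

Consumer surplus = 8712

Equilibrium: 572 - 4P = -198 + 6P gives P* = 77, Q* = 264.
Demand choke price (Qd = 0): P = 143.
CS = ½(143 − 77)(264) = 8712.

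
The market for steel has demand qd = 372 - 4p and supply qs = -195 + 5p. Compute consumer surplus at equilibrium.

Equilibrium: 372 - 4p = -195 + 5p gives p* = 63, q* = 120.
Demand choke price (qd = 0): p = 93.
CS = ½(93 − 63)(120) = 1800.

Consumer surplus = 1800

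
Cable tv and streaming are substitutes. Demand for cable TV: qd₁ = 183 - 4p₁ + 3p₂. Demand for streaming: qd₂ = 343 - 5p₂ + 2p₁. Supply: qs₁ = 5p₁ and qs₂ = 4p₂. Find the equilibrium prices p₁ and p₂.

Market 1: 183 - 4p₁ + 3p₂ = 5p₁ → 9p₁ - 3p₂ = 183.
Market 2: 9p₂ - 2p₁ = 343.
Eliminating p₂: 9×(1) + 3×(2) gives 75p₁ = 2676, so p₁ = 35.68.
Back-substitute into (2): p₂ = (343 + 2×35.68) / 9 = 46.04.

p₁ = 35.68, p₂ = 46.04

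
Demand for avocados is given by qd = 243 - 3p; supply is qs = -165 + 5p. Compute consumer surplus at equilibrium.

Equilibrium: 243 - 3p = -165 + 5p gives p* = 51, q* = 90.
Demand choke price (qd = 0): p = 81.
CS = ½(81 − 51)(90) = 1350.

Consumer surplus = 1350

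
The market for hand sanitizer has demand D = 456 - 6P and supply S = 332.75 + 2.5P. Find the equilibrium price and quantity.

Set D = S: 456 - 6P = 332.75 + 2.5P.
123.25 = 8.5P, so P* = 14.5.
Q* = 456 − 6(14.5) = 369.

P* = 14.5, Q* = 369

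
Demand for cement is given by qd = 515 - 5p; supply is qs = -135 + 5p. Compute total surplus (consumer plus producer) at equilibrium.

Total surplus = 7220

Equilibrium: 515 - 5p = -135 + 5p gives p* = 65, q* = 190.
Demand choke price: p = 103; supply starts at p = 27.
CS = ½(103 − 65)(190) = 3610; PS = ½(65 − 27)(190) = 3610.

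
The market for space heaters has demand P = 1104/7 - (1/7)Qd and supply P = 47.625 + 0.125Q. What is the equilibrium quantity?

Set the two price expressions equal: 1104/7 - (1/7)Q = 47.625 + 0.125Q.
6165/56 = (15/56)Q, so Q* = 411.
P* = 1104/7 − (1/7)(411) = 99.

Q* = 411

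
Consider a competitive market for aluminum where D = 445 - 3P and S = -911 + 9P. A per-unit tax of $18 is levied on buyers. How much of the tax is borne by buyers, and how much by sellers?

Pre-tax equilibrium: P* = 113, Q* = 106.
Tax on buyers shifts demand to D = 445 − 3(P + 18) = 391 - 3P.
391 - 3P = -911 + 9P gives seller price Ps = 108.5; buyers pay Pb = 108.5 + 18 = 126.5.
New quantity: Q = 445 − 3(126.5) = 65.5.
Buyer burden = 126.5 − 113 = 13.5; seller burden = 113 − 108.5 = 4.5.

Buyers bear $13.5, sellers bear $4.5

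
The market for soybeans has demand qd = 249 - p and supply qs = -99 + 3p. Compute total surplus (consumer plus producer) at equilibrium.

Total surplus = 17496

Equilibrium: 249 - p = -99 + 3p gives p* = 87, q* = 162.
Demand choke price: p = 249; supply starts at p = 33.
CS = ½(249 − 87)(162) = 13122; PS = ½(87 − 33)(162) = 4374.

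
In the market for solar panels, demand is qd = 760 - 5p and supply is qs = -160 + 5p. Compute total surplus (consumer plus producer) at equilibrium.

Total surplus = 18000

Equilibrium: 760 - 5p = -160 + 5p gives p* = 92, q* = 300.
Demand choke price: p = 152; supply starts at p = 32.
CS = ½(152 − 92)(300) = 9000; PS = ½(92 − 32)(300) = 9000.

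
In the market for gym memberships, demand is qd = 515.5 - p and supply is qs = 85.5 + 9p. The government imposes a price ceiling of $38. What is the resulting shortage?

Shortage = 50

Equilibrium price would be p* = 43, so the ceiling at 38 binds.
At p = 38: qd = 515.5 − 1(38) = 477.5, qs = 85.5 + 9(38) = 427.5.
Shortage = 477.5 − 427.5 = 50.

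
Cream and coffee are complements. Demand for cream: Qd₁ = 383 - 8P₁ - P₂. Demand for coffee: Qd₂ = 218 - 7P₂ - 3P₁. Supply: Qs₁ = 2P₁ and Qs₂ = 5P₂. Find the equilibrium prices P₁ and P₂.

Market 1: 383 - 8P₁ - P₂ = 2P₁ → 10P₁ + P₂ = 383.
Market 2: 12P₂ + 3P₁ = 218.
Eliminating P₂: 12×(1) − 1×(2) gives 117P₁ = 4378, so P₁ = 4378/117.
Back-substitute into (2): P₂ = (218 − 3×4378/117) / 12 = 1031/117.

P₁ = 4378/117, P₂ = 1031/117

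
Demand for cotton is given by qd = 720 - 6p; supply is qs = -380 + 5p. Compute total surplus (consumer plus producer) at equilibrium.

Total surplus = 2640

Equilibrium: 720 - 6p = -380 + 5p gives p* = 100, q* = 120.
Demand choke price: p = 120; supply starts at p = 76.
CS = ½(120 − 100)(120) = 1200; PS = ½(100 − 76)(120) = 1440.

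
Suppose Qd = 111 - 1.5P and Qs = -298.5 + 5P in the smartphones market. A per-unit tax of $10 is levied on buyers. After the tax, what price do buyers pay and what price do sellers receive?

Buyers pay 919/13, sellers receive 789/13

Pre-tax equilibrium: P* = 63, Q* = 16.5.
Tax on buyers shifts demand to Qd = 111 − 1.5(P + 10) = 96 - 1.5P.
96 - 1.5P = -298.5 + 5P gives seller price Ps = 789/13; buyers pay Pb = 789/13 + 10 = 919/13.
New quantity: Q = 111 − 1.5(919/13) = 129/26.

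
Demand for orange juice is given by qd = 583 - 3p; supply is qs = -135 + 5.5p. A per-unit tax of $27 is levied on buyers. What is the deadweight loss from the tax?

Deadweight loss = 24057/34

Pre-tax equilibrium: p* = 1436/17, q* = 5603/17.
Tax on buyers shifts demand to qd = 583 − 3(p + 27) = 502 - 3p.
502 - 3p = -135 + 5.5p gives seller price ps = 1274/17; buyers pay pb = 1274/17 + 27 = 1733/17.
New quantity: q = 583 − 3(1733/17) = 4712/17.
DWL = ½ × 27 × (5603/17 − 4712/17) = 24057/34.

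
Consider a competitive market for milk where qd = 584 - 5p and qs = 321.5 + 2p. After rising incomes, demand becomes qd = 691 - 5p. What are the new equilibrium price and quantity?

Original equilibrium: p* = 37.5, q* = 396.5.
New equilibrium: 691 - 5p = 321.5 + 2p, so 369.5 = 7p and p' = 739/14; q' = 691 − 5(739/14) = 5979/14.

p' = 739/14, q' = 5979/14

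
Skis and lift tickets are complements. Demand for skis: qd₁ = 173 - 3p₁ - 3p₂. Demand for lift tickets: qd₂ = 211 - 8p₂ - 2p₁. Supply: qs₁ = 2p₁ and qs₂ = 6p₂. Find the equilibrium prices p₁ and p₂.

Market 1: 173 - 3p₁ - 3p₂ = 2p₁ → 5p₁ + 3p₂ = 173.
Market 2: 14p₂ + 2p₁ = 211.
Eliminating p₂: 14×(1) − 3×(2) gives 64p₁ = 1789, so p₁ = 27.953125.
Back-substitute into (2): p₂ = (211 − 2×27.953125) / 14 = 11.078125.

p₁ = 27.953125, p₂ = 11.078125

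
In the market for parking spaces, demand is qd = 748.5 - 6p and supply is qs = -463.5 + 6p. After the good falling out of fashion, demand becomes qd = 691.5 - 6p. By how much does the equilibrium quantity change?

Original equilibrium: p* = 101, q* = 142.5.
New equilibrium: 691.5 - 6p = -463.5 + 6p, so 1155 = 12p and p' = 96.25; q' = 691.5 − 6(96.25) = 114.
Change in quantity: 114 − 142.5 = -28.5.

Δq = -28.5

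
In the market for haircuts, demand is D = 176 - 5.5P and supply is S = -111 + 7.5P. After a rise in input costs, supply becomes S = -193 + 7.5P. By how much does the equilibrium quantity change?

ΔQ = -451/13

Original equilibrium: P* = 287/13, Q* = 1419/26.
New equilibrium: 176 - 5.5P = -193 + 7.5P, so 369 = 13P and P' = 369/13; Q' = 176 − 5.5(369/13) = 517/26.
Change in quantity: 517/26 − 1419/26 = -451/13.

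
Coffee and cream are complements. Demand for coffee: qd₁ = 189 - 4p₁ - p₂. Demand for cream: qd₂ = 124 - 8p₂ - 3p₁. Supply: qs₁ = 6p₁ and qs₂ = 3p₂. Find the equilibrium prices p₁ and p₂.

p₁ = 1955/107, p₂ = 673/107

Market 1: 189 - 4p₁ - p₂ = 6p₁ → 10p₁ + p₂ = 189.
Market 2: 11p₂ + 3p₁ = 124.
Eliminating p₂: 11×(1) − 1×(2) gives 107p₁ = 1955, so p₁ = 1955/107.
Back-substitute into (2): p₂ = (124 − 3×1955/107) / 11 = 673/107.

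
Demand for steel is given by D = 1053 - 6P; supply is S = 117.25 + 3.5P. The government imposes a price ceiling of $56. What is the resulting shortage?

Shortage = 403.75

Equilibrium price would be P* = 98.5, so the ceiling at 56 binds.
At P = 56: D = 1053 − 6(56) = 717, S = 117.25 + 3.5(56) = 313.25.
Shortage = 717 − 313.25 = 403.75.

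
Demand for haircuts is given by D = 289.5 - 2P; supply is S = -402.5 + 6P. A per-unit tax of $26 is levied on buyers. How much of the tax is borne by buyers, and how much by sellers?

Pre-tax equilibrium: P* = 86.5, Q* = 116.5.
Tax on buyers shifts demand to D = 289.5 − 2(P + 26) = 237.5 - 2P.
237.5 - 2P = -402.5 + 6P gives seller price Ps = 80; buyers pay Pb = 80 + 26 = 106.
New quantity: Q = 289.5 − 2(106) = 77.5.
Buyer burden = 106 − 86.5 = 19.5; seller burden = 86.5 − 80 = 6.5.

Buyers bear $19.5, sellers bear $6.5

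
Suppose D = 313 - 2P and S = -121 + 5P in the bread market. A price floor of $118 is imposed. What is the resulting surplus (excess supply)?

Equilibrium price would be P* = 62, so the floor at 118 binds.
At P = 118: D = 77, S = 469.
Surplus = 469 − 77 = 392.

Surplus = 392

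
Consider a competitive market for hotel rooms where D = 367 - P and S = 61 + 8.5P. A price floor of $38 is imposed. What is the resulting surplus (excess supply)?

Surplus = 55

Equilibrium price would be P* = 612/19, so the floor at 38 binds.
At P = 38: D = 329, S = 384.
Surplus = 384 − 329 = 55.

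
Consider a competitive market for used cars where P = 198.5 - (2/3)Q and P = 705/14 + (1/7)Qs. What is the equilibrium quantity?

Q* = 183

Set the two price expressions equal: 198.5 - (2/3)Q = 705/14 + (1/7)Q.
1037/7 = (17/21)Q, so Q* = 183.
P* = 198.5 − (2/3)(183) = 76.5.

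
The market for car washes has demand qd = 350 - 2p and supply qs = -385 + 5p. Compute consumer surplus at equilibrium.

Consumer surplus = 4900

Equilibrium: 350 - 2p = -385 + 5p gives p* = 105, q* = 140.
Demand choke price (qd = 0): p = 175.
CS = ½(175 − 105)(140) = 4900.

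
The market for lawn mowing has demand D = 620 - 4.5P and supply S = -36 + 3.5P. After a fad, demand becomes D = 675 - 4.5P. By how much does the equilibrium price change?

ΔP = 6.875

Original equilibrium: P* = 82, Q* = 251.
New equilibrium: 675 - 4.5P = -36 + 3.5P, so 711 = 8P and P' = 88.875; Q' = 675 − 4.5(88.875) = 275.0625.
Change in price: 88.875 − 82 = 6.875.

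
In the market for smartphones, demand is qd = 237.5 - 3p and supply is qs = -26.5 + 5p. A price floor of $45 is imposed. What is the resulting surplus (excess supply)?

Surplus = 96

Equilibrium price would be p* = 33, so the floor at 45 binds.
At p = 45: qd = 102.5, qs = 198.5.
Surplus = 198.5 − 102.5 = 96.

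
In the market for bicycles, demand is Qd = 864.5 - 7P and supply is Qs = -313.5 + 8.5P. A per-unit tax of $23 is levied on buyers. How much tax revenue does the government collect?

Pre-tax equilibrium: P* = 76, Q* = 332.5.
Tax on buyers shifts demand to Qd = 864.5 − 7(P + 23) = 703.5 - 7P.
703.5 - 7P = -313.5 + 8.5P gives seller price Ps = 2034/31; buyers pay Pb = 2034/31 + 23 = 2747/31.
New quantity: Q = 864.5 − 7(2747/31) = 15141/62.
Revenue = 23 × 15141/62 = 348243/62.

Tax revenue = 348243/62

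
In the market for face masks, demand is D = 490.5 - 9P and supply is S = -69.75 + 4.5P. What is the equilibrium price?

Set D = S: 490.5 - 9P = -69.75 + 4.5P.
560.25 = 13.5P, so P* = 41.5.
Q* = 490.5 − 9(41.5) = 117.

P* = 41.5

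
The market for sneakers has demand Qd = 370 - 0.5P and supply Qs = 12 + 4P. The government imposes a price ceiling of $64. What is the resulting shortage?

Shortage = 70

Equilibrium price would be P* = 716/9, so the ceiling at 64 binds.
At P = 64: Qd = 370 − 0.5(64) = 338, Qs = 12 + 4(64) = 268.
Shortage = 338 − 268 = 70.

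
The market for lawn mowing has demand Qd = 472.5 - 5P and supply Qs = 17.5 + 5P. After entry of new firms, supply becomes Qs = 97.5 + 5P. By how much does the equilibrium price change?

Original equilibrium: P* = 45.5, Q* = 245.
New equilibrium: 472.5 - 5P = 97.5 + 5P, so 375 = 10P and P' = 37.5; Q' = 472.5 − 5(37.5) = 285.
Change in price: 37.5 − 45.5 = -8.

ΔP = -8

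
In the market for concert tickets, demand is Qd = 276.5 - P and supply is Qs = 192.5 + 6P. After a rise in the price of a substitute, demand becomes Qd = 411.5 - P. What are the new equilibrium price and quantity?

P' = 219/7, Q' = 5323/14

Original equilibrium: P* = 12, Q* = 264.5.
New equilibrium: 411.5 - P = 192.5 + 6P, so 219 = 7P and P' = 219/7; Q' = 411.5 − 1(219/7) = 5323/14.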